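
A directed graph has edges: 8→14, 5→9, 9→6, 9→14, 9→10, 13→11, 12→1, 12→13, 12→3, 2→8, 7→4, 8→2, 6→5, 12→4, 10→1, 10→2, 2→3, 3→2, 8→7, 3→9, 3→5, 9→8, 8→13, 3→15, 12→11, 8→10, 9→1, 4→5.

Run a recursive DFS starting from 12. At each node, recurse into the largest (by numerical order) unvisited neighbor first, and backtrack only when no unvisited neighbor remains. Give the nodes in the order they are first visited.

Visit 12
12 → 13
13 → 11
12 → 4
4 → 5
5 → 9
9 → 14
9 → 10
10 → 2
2 → 8
8 → 7
2 → 3
3 → 15
10 → 1
9 → 6

12 -> 13 -> 11 -> 4 -> 5 -> 9 -> 14 -> 10 -> 2 -> 8 -> 7 -> 3 -> 15 -> 1 -> 6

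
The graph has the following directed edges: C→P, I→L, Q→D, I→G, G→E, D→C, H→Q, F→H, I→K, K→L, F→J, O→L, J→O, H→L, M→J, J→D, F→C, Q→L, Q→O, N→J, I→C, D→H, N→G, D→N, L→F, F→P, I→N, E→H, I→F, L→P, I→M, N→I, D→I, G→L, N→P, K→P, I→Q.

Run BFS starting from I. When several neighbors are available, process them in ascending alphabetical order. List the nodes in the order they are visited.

I → C → F → G → K → L → M → N → Q → P → H → J → E → D → O

Visit I; enqueue C, F, G, K, L, M, N, Q → queue [C, F, G, K, L, M, N, Q]
Visit C; enqueue P → queue [F, G, K, L, M, N, Q, P]
Visit F; enqueue H, J → queue [G, K, L, M, N, Q, P, H, J]
Visit G; enqueue E → queue [K, L, M, N, Q, P, H, J, E]
Visit K → queue [L, M, N, Q, P, H, J, E]
Visit L → queue [M, N, Q, P, H, J, E]
Visit M → queue [N, Q, P, H, J, E]
Visit N → queue [Q, P, H, J, E]
Visit Q; enqueue D, O → queue [P, H, J, E, D, O]
Visit P → queue [H, J, E, D, O]
Visit H → queue [J, E, D, O]
Visit J → queue [E, D, O]
Visit E → queue [D, O]
Visit D → queue [O]
Visit O → queue []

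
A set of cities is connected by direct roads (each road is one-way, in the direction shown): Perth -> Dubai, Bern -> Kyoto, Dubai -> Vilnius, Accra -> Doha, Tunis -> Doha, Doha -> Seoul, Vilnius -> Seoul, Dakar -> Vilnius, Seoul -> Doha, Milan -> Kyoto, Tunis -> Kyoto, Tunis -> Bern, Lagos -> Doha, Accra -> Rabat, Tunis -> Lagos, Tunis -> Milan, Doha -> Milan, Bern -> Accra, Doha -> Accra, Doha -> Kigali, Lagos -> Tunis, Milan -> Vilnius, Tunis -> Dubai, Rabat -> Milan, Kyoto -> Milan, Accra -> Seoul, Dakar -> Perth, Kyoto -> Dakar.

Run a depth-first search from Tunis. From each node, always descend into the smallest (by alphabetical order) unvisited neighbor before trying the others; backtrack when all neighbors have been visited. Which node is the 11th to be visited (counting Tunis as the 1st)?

Visit Tunis
Tunis → Bern
Bern → Accra
Accra → Doha
Doha → Kigali
Doha → Milan
Milan → Kyoto
Kyoto → Dakar
Dakar → Perth
Perth → Dubai
Dubai → Vilnius
Vilnius → Seoul
Accra → Rabat
Tunis → Lagos

Visit order: Tunis, Bern, Accra, Doha, Kigali, Milan, Kyoto, Dakar, Perth, Dubai, Vilnius, Seoul, Rabat, Lagos

Vilnius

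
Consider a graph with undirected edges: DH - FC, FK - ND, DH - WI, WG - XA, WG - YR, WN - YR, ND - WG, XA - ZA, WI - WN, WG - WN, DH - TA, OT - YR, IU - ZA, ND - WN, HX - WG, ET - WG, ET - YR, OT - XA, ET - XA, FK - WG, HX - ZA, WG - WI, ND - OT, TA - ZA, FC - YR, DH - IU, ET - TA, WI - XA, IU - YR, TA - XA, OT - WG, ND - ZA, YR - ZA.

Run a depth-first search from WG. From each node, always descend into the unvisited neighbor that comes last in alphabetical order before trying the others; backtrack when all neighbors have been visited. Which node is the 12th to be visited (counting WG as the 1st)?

Visit WG
WG → YR
YR → ZA
ZA → XA
XA → WI
WI → WN
WN → ND
ND → OT
ND → FK
WI → DH
DH → TA
TA → ET
DH → IU
DH → FC
ZA → HX

Visit order: WG, YR, ZA, XA, WI, WN, ND, OT, FK, DH, TA, ET, IU, FC, HX

ET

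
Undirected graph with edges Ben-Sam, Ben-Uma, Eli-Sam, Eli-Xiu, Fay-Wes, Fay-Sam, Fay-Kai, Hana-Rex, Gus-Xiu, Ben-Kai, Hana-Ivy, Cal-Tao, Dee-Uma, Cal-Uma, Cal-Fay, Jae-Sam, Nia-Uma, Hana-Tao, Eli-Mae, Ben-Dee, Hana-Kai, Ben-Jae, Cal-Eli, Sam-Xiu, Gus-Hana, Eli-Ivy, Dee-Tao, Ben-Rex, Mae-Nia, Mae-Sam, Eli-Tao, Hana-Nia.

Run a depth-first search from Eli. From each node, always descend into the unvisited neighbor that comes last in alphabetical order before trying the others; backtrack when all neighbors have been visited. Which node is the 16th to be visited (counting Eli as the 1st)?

Visit Eli
Eli → Xiu
Xiu → Sam
Sam → Mae
Mae → Nia
Nia → Uma
Uma → Dee
Dee → Tao
Tao → Hana
Hana → Rex
Rex → Ben
Ben → Kai
Kai → Fay
Fay → Wes
Fay → Cal
Ben → Jae
Hana → Ivy
Hana → Gus

Visit order: Eli, Xiu, Sam, Mae, Nia, Uma, Dee, Tao, Hana, Rex, Ben, Kai, Fay, Wes, Cal, Jae, Ivy, Gus

Jae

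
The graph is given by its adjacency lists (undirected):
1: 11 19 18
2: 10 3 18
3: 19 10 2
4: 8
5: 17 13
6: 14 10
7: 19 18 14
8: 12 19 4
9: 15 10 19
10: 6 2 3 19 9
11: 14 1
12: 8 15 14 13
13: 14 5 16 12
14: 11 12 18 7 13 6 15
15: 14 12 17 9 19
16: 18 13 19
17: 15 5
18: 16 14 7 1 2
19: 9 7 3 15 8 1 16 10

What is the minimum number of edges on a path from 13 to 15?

2

Level 0: 13
Level 1: 5, 12, 14, 16
Level 2: 6, 7, 8, 11, 15, 17, 18, 19
Level 3: 1, 2, 3, 4, 9, 10
15 first appears at level 2.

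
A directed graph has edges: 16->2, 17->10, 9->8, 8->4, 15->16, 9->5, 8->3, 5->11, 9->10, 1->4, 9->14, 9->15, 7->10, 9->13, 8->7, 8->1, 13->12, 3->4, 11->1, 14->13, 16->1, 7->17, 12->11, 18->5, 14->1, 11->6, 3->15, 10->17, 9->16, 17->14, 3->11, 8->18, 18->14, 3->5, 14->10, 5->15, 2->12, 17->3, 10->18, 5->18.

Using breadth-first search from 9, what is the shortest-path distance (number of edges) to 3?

Level 0: 9
Level 1: 5, 8, 10, 13, 14, 15, 16
Level 2: 1, 2, 3, 4, 7, 11, 12, 17, 18
Level 3: 6
3 first appears at level 2.

2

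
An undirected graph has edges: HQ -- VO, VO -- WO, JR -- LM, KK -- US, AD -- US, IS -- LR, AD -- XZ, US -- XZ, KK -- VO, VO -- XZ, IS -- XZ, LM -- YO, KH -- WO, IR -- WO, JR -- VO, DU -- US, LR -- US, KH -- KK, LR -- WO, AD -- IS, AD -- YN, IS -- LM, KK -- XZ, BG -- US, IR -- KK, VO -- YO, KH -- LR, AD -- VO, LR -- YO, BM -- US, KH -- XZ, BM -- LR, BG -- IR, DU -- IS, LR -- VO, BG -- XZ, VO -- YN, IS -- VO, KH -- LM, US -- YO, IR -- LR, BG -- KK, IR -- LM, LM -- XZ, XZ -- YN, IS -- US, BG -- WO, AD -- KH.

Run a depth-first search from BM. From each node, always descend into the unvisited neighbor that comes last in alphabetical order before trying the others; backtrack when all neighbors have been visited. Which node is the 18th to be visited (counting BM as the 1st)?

Visit BM
BM → US
US → YO
YO → VO
VO → YN
YN → XZ
XZ → LM
LM → KH
KH → WO
WO → LR
LR → IS
IS → DU
IS → AD
LR → IR
IR → KK
KK → BG
LM → JR
VO → HQ

Visit order: BM, US, YO, VO, YN, XZ, LM, KH, WO, LR, IS, DU, AD, IR, KK, BG, JR, HQ

HQ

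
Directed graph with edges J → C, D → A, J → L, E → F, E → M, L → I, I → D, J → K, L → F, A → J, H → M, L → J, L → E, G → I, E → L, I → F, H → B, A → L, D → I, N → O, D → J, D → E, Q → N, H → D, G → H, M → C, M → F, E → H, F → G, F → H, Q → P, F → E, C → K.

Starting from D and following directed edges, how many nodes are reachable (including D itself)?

13

BFS from D visits: D, A, E, I, J, L, F, H, M, C, K, G, B
Reachable nodes: 13 of 17 total.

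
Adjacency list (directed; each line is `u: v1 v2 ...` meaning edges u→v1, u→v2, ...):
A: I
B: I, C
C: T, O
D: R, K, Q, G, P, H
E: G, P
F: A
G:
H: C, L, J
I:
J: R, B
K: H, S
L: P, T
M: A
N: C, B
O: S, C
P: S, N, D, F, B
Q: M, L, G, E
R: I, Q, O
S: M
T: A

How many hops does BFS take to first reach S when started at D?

2

Level 0: D
Level 1: G, H, K, P, Q, R
Level 2: B, C, E, F, I, J, L, M, N, O, S
Level 3: A, T
S first appears at level 2.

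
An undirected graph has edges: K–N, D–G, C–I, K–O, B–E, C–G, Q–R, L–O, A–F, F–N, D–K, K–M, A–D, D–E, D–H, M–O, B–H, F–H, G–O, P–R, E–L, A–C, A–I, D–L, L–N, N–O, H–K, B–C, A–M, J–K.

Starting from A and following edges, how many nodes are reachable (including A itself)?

BFS from A visits: A, C, D, F, I, M, B, G, E, H, K, L, N, O, J
Reachable nodes: 15 of 18 total.

15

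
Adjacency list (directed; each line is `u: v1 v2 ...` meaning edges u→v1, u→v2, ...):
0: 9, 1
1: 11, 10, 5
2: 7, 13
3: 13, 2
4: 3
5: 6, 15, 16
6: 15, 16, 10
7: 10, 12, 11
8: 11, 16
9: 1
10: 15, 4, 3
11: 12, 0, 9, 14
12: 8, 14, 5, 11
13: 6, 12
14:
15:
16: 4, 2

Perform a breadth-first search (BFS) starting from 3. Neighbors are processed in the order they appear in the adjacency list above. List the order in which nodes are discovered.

3, 13, 2, 6, 12, 7, 15, 16, 10, 8, 14, 5, 11, 4, 0, 9, 1

Visit 3; enqueue 13, 2 → queue [13, 2]
Visit 13; enqueue 6, 12 → queue [2, 6, 12]
Visit 2; enqueue 7 → queue [6, 12, 7]
Visit 6; enqueue 15, 16, 10 → queue [12, 7, 15, 16, 10]
Visit 12; enqueue 8, 14, 5, 11 → queue [7, 15, 16, 10, 8, 14, 5, 11]
Visit 7 → queue [15, 16, 10, 8, 14, 5, 11]
Visit 15 → queue [16, 10, 8, 14, 5, 11]
Visit 16; enqueue 4 → queue [10, 8, 14, 5, 11, 4]
Visit 10 → queue [8, 14, 5, 11, 4]
Visit 8 → queue [14, 5, 11, 4]
Visit 14 → queue [5, 11, 4]
Visit 5 → queue [11, 4]
Visit 11; enqueue 0, 9 → queue [4, 0, 9]
Visit 4 → queue [0, 9]
Visit 0; enqueue 1 → queue [9, 1]
Visit 9 → queue [1]
Visit 1 → queue []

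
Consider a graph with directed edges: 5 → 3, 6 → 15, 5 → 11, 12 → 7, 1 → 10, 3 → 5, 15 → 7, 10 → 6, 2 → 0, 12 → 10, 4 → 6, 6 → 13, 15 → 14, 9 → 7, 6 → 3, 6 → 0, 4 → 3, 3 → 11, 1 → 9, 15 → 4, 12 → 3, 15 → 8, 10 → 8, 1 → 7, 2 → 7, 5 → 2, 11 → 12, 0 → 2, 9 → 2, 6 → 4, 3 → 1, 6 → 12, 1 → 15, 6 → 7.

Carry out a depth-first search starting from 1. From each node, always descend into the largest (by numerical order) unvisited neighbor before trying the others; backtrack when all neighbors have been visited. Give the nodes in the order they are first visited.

Visit 1
1 → 15
15 → 14
15 → 8
15 → 7
15 → 4
4 → 6
6 → 13
6 → 12
12 → 10
12 → 3
3 → 11
3 → 5
5 → 2
2 → 0
1 → 9

1, 15, 14, 8, 7, 4, 6, 13, 12, 10, 3, 11, 5, 2, 0, 9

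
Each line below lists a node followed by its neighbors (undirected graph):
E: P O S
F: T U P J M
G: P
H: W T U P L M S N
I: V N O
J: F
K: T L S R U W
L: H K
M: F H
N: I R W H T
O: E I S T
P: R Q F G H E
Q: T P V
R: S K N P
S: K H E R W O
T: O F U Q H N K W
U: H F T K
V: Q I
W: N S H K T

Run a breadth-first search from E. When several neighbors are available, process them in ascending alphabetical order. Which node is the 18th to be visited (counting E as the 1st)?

Visit E; enqueue O, P, S → queue [O, P, S]
Visit O; enqueue I, T → queue [P, S, I, T]
Visit P; enqueue F, G, H, Q, R → queue [S, I, T, F, G, H, Q, R]
Visit S; enqueue K, W → queue [I, T, F, G, H, Q, R, K, W]
Visit I; enqueue N, V → queue [T, F, G, H, Q, R, K, W, N, V]
Visit T; enqueue U → queue [F, G, H, Q, R, K, W, N, V, U]
Visit F; enqueue J, M → queue [G, H, Q, R, K, W, N, V, U, J, M]
Visit G → queue [H, Q, R, K, W, N, V, U, J, M]
Visit H; enqueue L → queue [Q, R, K, W, N, V, U, J, M, L]
Visit Q → queue [R, K, W, N, V, U, J, M, L]
Visit R → queue [K, W, N, V, U, J, M, L]
Visit K → queue [W, N, V, U, J, M, L]
Visit W → queue [N, V, U, J, M, L]
Visit N → queue [V, U, J, M, L]
Visit V → queue [U, J, M, L]
Visit U → queue [J, M, L]
Visit J → queue [M, L]
Visit M → queue [L]
Visit L → queue []

Visit order: E, O, P, S, I, T, F, G, H, Q, R, K, W, N, V, U, J, M, L

M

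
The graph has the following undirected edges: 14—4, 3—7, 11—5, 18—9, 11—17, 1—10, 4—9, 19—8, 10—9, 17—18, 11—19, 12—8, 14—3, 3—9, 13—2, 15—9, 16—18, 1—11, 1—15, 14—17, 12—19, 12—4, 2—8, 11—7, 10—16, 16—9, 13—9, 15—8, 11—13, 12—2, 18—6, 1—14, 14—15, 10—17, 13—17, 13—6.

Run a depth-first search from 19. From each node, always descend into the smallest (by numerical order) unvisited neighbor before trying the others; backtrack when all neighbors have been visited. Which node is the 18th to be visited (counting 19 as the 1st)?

Visit 19
19 → 8
8 → 2
2 → 12
12 → 4
4 → 9
9 → 3
3 → 7
7 → 11
11 → 1
1 → 10
10 → 16
16 → 18
18 → 6
6 → 13
13 → 17
17 → 14
14 → 15
11 → 5

Visit order: 19, 8, 2, 12, 4, 9, 3, 7, 11, 1, 10, 16, 18, 6, 13, 17, 14, 15, 5

15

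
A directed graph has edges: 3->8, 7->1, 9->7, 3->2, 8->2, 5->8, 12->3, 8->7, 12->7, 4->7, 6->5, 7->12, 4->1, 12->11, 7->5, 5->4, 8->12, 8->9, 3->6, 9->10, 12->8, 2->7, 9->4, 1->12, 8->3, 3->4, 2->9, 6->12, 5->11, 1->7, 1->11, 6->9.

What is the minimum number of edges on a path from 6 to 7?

Level 0: 6
Level 1: 5, 9, 12
Level 2: 3, 4, 7, 8, 10, 11
Level 3: 1, 2
7 first appears at level 2.

2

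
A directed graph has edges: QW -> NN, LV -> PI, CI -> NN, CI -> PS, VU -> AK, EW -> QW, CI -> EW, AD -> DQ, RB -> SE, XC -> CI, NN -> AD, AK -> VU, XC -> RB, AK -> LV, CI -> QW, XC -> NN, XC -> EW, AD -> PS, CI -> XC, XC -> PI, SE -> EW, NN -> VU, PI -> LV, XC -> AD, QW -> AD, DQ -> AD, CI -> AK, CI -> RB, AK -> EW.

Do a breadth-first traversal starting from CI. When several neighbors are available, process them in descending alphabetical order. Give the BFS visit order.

Visit CI; enqueue XC, RB, QW, PS, NN, EW, AK → queue [XC, RB, QW, PS, NN, EW, AK]
Visit XC; enqueue PI, AD → queue [RB, QW, PS, NN, EW, AK, PI, AD]
Visit RB; enqueue SE → queue [QW, PS, NN, EW, AK, PI, AD, SE]
Visit QW → queue [PS, NN, EW, AK, PI, AD, SE]
Visit PS → queue [NN, EW, AK, PI, AD, SE]
Visit NN; enqueue VU → queue [EW, AK, PI, AD, SE, VU]
Visit EW → queue [AK, PI, AD, SE, VU]
Visit AK; enqueue LV → queue [PI, AD, SE, VU, LV]
Visit PI → queue [AD, SE, VU, LV]
Visit AD; enqueue DQ → queue [SE, VU, LV, DQ]
Visit SE → queue [VU, LV, DQ]
Visit VU → queue [LV, DQ]
Visit LV → queue [DQ]
Visit DQ → queue []

CI, XC, RB, QW, PS, NN, EW, AK, PI, AD, SE, VU, LV, DQ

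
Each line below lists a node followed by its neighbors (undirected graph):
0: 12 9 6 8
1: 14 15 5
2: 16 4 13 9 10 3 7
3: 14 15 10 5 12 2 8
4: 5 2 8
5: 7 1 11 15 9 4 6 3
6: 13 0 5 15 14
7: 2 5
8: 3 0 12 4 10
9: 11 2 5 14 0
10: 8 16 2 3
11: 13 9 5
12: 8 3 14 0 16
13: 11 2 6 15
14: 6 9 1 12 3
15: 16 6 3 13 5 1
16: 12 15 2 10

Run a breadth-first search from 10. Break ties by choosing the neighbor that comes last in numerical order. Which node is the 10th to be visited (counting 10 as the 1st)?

14

Visit 10; enqueue 16, 8, 3, 2 → queue [16, 8, 3, 2]
Visit 16; enqueue 15, 12 → queue [8, 3, 2, 15, 12]
Visit 8; enqueue 4, 0 → queue [3, 2, 15, 12, 4, 0]
Visit 3; enqueue 14, 5 → queue [2, 15, 12, 4, 0, 14, 5]
Visit 2; enqueue 13, 9, 7 → queue [15, 12, 4, 0, 14, 5, 13, 9, 7]
Visit 15; enqueue 6, 1 → queue [12, 4, 0, 14, 5, 13, 9, 7, 6, 1]
Visit 12 → queue [4, 0, 14, 5, 13, 9, 7, 6, 1]
Visit 4 → queue [0, 14, 5, 13, 9, 7, 6, 1]
Visit 0 → queue [14, 5, 13, 9, 7, 6, 1]
Visit 14 → queue [5, 13, 9, 7, 6, 1]
Visit 5; enqueue 11 → queue [13, 9, 7, 6, 1, 11]
Visit 13 → queue [9, 7, 6, 1, 11]
Visit 9 → queue [7, 6, 1, 11]
Visit 7 → queue [6, 1, 11]
Visit 6 → queue [1, 11]
Visit 1 → queue [11]
Visit 11 → queue []

Visit order: 10, 16, 8, 3, 2, 15, 12, 4, 0, 14, 5, 13, 9, 7, 6, 1, 11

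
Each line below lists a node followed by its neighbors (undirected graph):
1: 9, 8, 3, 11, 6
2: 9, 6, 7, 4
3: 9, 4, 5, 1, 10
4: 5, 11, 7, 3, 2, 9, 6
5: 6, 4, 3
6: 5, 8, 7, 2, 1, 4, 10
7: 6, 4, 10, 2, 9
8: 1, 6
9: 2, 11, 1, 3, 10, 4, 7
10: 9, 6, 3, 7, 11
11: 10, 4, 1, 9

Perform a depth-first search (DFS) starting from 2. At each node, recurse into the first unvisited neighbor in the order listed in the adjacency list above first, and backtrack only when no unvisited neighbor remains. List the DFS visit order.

2, 9, 11, 10, 6, 5, 4, 7, 3, 1, 8

Visit 2
2 → 9
9 → 11
11 → 10
10 → 6
6 → 5
5 → 4
4 → 7
4 → 3
3 → 1
1 → 8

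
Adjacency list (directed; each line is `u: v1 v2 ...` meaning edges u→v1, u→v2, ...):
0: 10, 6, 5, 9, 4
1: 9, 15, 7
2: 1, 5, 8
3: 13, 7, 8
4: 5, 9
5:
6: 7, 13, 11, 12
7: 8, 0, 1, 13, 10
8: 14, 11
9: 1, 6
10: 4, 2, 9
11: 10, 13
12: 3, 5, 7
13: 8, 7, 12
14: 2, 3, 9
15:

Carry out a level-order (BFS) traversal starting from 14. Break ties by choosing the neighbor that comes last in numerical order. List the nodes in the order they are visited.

Visit 14; enqueue 9, 3, 2 → queue [9, 3, 2]
Visit 9; enqueue 6, 1 → queue [3, 2, 6, 1]
Visit 3; enqueue 13, 8, 7 → queue [2, 6, 1, 13, 8, 7]
Visit 2; enqueue 5 → queue [6, 1, 13, 8, 7, 5]
Visit 6; enqueue 12, 11 → queue [1, 13, 8, 7, 5, 12, 11]
Visit 1; enqueue 15 → queue [13, 8, 7, 5, 12, 11, 15]
Visit 13 → queue [8, 7, 5, 12, 11, 15]
Visit 8 → queue [7, 5, 12, 11, 15]
Visit 7; enqueue 10, 0 → queue [5, 12, 11, 15, 10, 0]
Visit 5 → queue [12, 11, 15, 10, 0]
Visit 12 → queue [11, 15, 10, 0]
Visit 11 → queue [15, 10, 0]
Visit 15 → queue [10, 0]
Visit 10; enqueue 4 → queue [0, 4]
Visit 0 → queue [4]
Visit 4 → queue []

14, 9, 3, 2, 6, 1, 13, 8, 7, 5, 12, 11, 15, 10, 0, 4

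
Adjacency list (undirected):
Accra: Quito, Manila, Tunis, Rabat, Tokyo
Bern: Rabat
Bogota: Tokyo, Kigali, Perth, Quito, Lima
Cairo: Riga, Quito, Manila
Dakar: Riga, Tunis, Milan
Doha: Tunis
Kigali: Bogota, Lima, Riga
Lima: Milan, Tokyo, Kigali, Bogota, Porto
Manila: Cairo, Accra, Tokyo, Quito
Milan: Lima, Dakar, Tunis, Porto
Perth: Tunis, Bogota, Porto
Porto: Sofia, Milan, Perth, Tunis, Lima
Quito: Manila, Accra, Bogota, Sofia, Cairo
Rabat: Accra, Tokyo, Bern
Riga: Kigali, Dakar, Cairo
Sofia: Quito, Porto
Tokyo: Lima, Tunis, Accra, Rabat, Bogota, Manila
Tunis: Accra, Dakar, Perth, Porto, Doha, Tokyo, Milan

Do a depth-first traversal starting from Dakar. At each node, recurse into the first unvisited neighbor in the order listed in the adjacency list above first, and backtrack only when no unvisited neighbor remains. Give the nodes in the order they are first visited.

Visit Dakar
Dakar → Riga
Riga → Kigali
Kigali → Bogota
Bogota → Tokyo
Tokyo → Lima
Lima → Milan
Milan → Tunis
Tunis → Accra
Accra → Quito
Quito → Manila
Manila → Cairo
Quito → Sofia
Sofia → Porto
Porto → Perth
Accra → Rabat
Rabat → Bern
Tunis → Doha

Dakar → Riga → Kigali → Bogota → Tokyo → Lima → Milan → Tunis → Accra → Quito → Manila → Cairo → Sofia → Porto → Perth → Rabat → Bern → Doha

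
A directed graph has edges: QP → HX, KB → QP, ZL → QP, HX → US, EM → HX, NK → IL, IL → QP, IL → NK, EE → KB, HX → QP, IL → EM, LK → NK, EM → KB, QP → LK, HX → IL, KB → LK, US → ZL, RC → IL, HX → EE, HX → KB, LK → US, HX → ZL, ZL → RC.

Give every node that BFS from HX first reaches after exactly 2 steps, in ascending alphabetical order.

EM, LK, NK, RC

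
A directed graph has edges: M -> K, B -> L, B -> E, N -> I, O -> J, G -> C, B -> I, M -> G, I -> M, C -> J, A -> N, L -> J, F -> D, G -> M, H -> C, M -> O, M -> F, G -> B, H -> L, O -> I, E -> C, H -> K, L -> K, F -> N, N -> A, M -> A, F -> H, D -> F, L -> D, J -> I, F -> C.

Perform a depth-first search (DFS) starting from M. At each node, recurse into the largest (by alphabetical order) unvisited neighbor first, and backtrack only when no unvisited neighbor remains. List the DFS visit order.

Visit M
M → O
O → J
J → I
M → K
M → G
G → C
G → B
B → L
L → D
D → F
F → N
N → A
F → H
B → E

M -> O -> J -> I -> K -> G -> C -> B -> L -> D -> F -> N -> A -> H -> E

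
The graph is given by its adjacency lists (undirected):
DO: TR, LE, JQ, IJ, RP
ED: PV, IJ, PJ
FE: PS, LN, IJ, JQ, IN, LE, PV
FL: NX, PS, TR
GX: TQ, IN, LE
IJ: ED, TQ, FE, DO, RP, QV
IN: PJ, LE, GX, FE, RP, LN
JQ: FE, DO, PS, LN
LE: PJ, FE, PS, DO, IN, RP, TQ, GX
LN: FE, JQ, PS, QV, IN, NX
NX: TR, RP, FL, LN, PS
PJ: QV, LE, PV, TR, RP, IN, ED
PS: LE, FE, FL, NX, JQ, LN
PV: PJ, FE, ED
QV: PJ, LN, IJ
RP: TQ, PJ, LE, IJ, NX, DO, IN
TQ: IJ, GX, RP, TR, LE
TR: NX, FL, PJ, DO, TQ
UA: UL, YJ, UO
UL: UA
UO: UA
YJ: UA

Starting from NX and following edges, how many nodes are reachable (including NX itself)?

18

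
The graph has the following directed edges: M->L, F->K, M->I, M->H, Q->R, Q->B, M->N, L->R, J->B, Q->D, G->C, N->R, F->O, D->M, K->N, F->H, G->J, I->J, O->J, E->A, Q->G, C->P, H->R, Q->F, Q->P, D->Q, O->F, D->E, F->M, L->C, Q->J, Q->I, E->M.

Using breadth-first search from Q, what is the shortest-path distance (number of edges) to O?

2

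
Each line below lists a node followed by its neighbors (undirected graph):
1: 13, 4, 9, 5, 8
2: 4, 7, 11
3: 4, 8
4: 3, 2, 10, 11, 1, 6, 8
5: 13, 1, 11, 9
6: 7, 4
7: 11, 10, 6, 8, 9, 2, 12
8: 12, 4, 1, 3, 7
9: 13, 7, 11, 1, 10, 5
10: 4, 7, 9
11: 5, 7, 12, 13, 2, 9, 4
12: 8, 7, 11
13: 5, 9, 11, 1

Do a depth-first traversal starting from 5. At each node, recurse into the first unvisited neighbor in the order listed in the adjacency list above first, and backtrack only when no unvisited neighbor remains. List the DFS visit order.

5 → 13 → 9 → 7 → 11 → 12 → 8 → 4 → 3 → 2 → 10 → 1 → 6

Visit 5
5 → 13
13 → 9
9 → 7
7 → 11
11 → 12
12 → 8
8 → 4
4 → 3
4 → 2
4 → 10
4 → 1
4 → 6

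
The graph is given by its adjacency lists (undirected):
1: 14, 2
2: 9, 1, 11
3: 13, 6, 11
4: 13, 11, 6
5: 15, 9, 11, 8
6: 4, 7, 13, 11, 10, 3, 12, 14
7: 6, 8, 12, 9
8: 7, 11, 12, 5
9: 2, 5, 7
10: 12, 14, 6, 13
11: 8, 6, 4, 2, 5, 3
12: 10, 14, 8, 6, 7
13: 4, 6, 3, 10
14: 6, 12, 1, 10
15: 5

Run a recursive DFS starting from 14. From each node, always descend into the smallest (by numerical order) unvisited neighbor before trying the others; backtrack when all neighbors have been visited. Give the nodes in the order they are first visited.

14, 1, 2, 9, 5, 8, 7, 6, 3, 11, 4, 13, 10, 12, 15

Visit 14
14 → 1
1 → 2
2 → 9
9 → 5
5 → 8
8 → 7
7 → 6
6 → 3
3 → 11
11 → 4
4 → 13
13 → 10
10 → 12
5 → 15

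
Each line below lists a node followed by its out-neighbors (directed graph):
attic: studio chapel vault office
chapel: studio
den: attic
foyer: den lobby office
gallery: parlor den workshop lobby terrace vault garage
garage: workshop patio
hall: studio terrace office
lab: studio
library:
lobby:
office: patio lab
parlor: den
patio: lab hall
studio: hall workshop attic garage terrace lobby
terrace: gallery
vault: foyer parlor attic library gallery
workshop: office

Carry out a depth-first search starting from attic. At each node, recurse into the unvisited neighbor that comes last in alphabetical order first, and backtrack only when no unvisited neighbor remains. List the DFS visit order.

Visit attic
attic → vault
vault → parlor
parlor → den
vault → library
vault → gallery
gallery → workshop
workshop → office
office → patio
patio → lab
lab → studio
studio → terrace
studio → lobby
studio → hall
studio → garage
vault → foyer
attic → chapel

attic, vault, parlor, den, library, gallery, workshop, office, patio, lab, studio, terrace, lobby, hall, garage, foyer, chapel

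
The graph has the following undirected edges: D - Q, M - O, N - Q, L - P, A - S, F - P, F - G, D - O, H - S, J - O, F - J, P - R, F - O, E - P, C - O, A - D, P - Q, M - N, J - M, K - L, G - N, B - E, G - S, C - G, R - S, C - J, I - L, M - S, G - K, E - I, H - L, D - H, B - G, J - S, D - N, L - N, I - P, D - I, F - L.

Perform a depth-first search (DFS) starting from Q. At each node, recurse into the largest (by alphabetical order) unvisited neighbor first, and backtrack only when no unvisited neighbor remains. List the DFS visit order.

Q -> P -> R -> S -> M -> O -> J -> F -> L -> N -> G -> K -> C -> B -> E -> I -> D -> H -> A

Visit Q
Q → P
P → R
R → S
S → M
M → O
O → J
J → F
F → L
L → N
N → G
G → K
G → C
G → B
B → E
E → I
I → D
D → H
D → A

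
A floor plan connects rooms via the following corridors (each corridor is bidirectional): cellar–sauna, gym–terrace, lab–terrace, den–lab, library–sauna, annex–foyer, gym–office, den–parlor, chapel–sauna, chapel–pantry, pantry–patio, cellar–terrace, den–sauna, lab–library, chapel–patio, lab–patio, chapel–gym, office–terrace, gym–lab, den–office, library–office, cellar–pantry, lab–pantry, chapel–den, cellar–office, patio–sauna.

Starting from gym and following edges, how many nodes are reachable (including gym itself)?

BFS from gym visits: gym, terrace, office, lab, chapel, cellar, library, den, patio, pantry, sauna, parlor
Reachable nodes: 12 of 14 total.

12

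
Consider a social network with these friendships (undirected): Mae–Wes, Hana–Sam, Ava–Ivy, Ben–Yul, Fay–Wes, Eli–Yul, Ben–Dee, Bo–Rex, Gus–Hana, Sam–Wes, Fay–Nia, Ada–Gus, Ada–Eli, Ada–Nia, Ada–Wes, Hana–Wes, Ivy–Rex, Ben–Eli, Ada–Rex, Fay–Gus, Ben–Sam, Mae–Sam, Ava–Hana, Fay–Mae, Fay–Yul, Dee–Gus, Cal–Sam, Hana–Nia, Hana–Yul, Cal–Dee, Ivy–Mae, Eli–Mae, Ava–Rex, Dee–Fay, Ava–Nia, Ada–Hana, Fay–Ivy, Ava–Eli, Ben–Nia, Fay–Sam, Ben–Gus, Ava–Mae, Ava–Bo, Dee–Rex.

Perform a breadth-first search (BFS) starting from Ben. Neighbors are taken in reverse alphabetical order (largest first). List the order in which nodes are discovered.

Visit Ben; enqueue Yul, Sam, Nia, Gus, Eli, Dee → queue [Yul, Sam, Nia, Gus, Eli, Dee]
Visit Yul; enqueue Hana, Fay → queue [Sam, Nia, Gus, Eli, Dee, Hana, Fay]
Visit Sam; enqueue Wes, Mae, Cal → queue [Nia, Gus, Eli, Dee, Hana, Fay, Wes, Mae, Cal]
Visit Nia; enqueue Ava, Ada → queue [Gus, Eli, Dee, Hana, Fay, Wes, Mae, Cal, Ava, Ada]
Visit Gus → queue [Eli, Dee, Hana, Fay, Wes, Mae, Cal, Ava, Ada]
Visit Eli → queue [Dee, Hana, Fay, Wes, Mae, Cal, Ava, Ada]
Visit Dee; enqueue Rex → queue [Hana, Fay, Wes, Mae, Cal, Ava, Ada, Rex]
Visit Hana → queue [Fay, Wes, Mae, Cal, Ava, Ada, Rex]
Visit Fay; enqueue Ivy → queue [Wes, Mae, Cal, Ava, Ada, Rex, Ivy]
Visit Wes → queue [Mae, Cal, Ava, Ada, Rex, Ivy]
Visit Mae → queue [Cal, Ava, Ada, Rex, Ivy]
Visit Cal → queue [Ava, Ada, Rex, Ivy]
Visit Ava; enqueue Bo → queue [Ada, Rex, Ivy, Bo]
Visit Ada → queue [Rex, Ivy, Bo]
Visit Rex → queue [Ivy, Bo]
Visit Ivy → queue [Bo]
Visit Bo → queue []

Ben Yul Sam Nia Gus Eli Dee Hana Fay Wes Mae Cal Ava Ada Rex Ivy Bo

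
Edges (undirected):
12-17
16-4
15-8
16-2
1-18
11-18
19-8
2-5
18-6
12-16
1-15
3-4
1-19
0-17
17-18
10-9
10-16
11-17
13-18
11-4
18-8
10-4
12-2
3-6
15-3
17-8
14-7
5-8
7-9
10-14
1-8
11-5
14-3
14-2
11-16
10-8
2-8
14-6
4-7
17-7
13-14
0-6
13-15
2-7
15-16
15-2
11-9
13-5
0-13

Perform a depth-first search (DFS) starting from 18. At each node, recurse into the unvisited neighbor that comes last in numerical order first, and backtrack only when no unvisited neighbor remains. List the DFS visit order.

18 -> 17 -> 12 -> 16 -> 15 -> 13 -> 14 -> 10 -> 9 -> 11 -> 5 -> 8 -> 19 -> 1 -> 2 -> 7 -> 4 -> 3 -> 6 -> 0

Visit 18
18 → 17
17 → 12
12 → 16
16 → 15
15 → 13
13 → 14
14 → 10
10 → 9
9 → 11
11 → 5
5 → 8
8 → 19
19 → 1
8 → 2
2 → 7
7 → 4
4 → 3
3 → 6
6 → 0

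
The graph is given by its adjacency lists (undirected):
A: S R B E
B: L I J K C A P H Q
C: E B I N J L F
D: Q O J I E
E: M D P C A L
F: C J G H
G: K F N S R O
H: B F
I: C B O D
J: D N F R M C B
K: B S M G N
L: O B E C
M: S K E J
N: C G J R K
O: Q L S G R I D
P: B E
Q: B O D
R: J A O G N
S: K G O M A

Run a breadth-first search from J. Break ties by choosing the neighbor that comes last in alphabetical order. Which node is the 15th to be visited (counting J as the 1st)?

Visit J; enqueue R, N, M, F, D, C, B → queue [R, N, M, F, D, C, B]
Visit R; enqueue O, G, A → queue [N, M, F, D, C, B, O, G, A]
Visit N; enqueue K → queue [M, F, D, C, B, O, G, A, K]
Visit M; enqueue S, E → queue [F, D, C, B, O, G, A, K, S, E]
Visit F; enqueue H → queue [D, C, B, O, G, A, K, S, E, H]
Visit D; enqueue Q, I → queue [C, B, O, G, A, K, S, E, H, Q, I]
Visit C; enqueue L → queue [B, O, G, A, K, S, E, H, Q, I, L]
Visit B; enqueue P → queue [O, G, A, K, S, E, H, Q, I, L, P]
Visit O → queue [G, A, K, S, E, H, Q, I, L, P]
Visit G → queue [A, K, S, E, H, Q, I, L, P]
Visit A → queue [K, S, E, H, Q, I, L, P]
Visit K → queue [S, E, H, Q, I, L, P]
Visit S → queue [E, H, Q, I, L, P]
Visit E → queue [H, Q, I, L, P]
Visit H → queue [Q, I, L, P]
Visit Q → queue [I, L, P]
Visit I → queue [L, P]
Visit L → queue [P]
Visit P → queue []

Visit order: J, R, N, M, F, D, C, B, O, G, A, K, S, E, H, Q, I, L, P

H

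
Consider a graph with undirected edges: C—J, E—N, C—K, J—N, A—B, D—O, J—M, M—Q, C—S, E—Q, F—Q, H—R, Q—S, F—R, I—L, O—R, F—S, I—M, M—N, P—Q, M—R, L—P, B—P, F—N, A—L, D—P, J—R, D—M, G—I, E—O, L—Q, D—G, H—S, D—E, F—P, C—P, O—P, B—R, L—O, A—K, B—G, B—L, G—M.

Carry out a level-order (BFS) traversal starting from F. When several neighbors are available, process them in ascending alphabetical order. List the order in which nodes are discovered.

Visit F; enqueue N, P, Q, R, S → queue [N, P, Q, R, S]
Visit N; enqueue E, J, M → queue [P, Q, R, S, E, J, M]
Visit P; enqueue B, C, D, L, O → queue [Q, R, S, E, J, M, B, C, D, L, O]
Visit Q → queue [R, S, E, J, M, B, C, D, L, O]
Visit R; enqueue H → queue [S, E, J, M, B, C, D, L, O, H]
Visit S → queue [E, J, M, B, C, D, L, O, H]
Visit E → queue [J, M, B, C, D, L, O, H]
Visit J → queue [M, B, C, D, L, O, H]
Visit M; enqueue G, I → queue [B, C, D, L, O, H, G, I]
Visit B; enqueue A → queue [C, D, L, O, H, G, I, A]
Visit C; enqueue K → queue [D, L, O, H, G, I, A, K]
Visit D → queue [L, O, H, G, I, A, K]
Visit L → queue [O, H, G, I, A, K]
Visit O → queue [H, G, I, A, K]
Visit H → queue [G, I, A, K]
Visit G → queue [I, A, K]
Visit I → queue [A, K]
Visit A → queue [K]
Visit K → queue []

F, N, P, Q, R, S, E, J, M, B, C, D, L, O, H, G, I, A, K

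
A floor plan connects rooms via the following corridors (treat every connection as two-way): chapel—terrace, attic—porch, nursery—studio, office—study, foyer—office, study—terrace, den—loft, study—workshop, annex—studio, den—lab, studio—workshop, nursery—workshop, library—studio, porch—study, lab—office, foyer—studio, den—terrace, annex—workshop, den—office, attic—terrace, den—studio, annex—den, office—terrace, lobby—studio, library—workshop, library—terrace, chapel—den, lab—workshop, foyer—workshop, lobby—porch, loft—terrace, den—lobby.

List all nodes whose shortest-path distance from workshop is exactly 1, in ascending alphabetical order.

annex, foyer, lab, library, nursery, studio, study

Level 0: workshop
Level 1: annex, foyer, lab, library, nursery, studio, study
Level 2: den, lobby, office, porch, terrace
Level 3: attic, chapel, loft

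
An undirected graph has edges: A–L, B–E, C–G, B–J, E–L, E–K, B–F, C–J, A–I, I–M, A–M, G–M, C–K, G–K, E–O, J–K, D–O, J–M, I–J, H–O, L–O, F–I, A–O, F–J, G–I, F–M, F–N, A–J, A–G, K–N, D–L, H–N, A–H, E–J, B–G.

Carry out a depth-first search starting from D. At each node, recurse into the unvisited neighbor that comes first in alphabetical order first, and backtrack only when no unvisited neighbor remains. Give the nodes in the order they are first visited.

D L A G B E J C K N F I M H O

Visit D
D → L
L → A
A → G
G → B
B → E
E → J
J → C
C → K
K → N
N → F
F → I
I → M
N → H
H → O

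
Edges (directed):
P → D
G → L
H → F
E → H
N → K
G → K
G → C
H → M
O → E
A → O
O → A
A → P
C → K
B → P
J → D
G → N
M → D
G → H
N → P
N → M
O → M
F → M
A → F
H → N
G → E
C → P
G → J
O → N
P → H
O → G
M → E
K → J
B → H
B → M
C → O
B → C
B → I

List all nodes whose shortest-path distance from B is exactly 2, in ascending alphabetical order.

D, E, F, K, N, O

Level 0: B
Level 1: C, H, I, M, P
Level 2: D, E, F, K, N, O
Level 3: A, G, J
Level 4: L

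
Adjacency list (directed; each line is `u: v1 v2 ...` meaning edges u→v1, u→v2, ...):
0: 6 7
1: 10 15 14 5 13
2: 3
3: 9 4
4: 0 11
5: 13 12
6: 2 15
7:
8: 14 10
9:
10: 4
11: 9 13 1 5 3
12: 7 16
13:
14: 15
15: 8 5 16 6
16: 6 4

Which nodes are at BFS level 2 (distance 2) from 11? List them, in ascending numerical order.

4, 10, 12, 14, 15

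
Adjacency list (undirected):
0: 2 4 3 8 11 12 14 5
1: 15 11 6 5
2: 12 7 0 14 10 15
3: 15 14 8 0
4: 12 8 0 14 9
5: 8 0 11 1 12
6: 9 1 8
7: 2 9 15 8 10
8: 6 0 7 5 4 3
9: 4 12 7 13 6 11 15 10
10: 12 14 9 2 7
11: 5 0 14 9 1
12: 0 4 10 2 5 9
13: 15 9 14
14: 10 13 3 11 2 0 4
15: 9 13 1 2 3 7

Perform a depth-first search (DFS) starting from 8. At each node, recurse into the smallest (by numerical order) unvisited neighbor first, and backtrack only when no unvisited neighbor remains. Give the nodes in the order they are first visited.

Visit 8
8 → 0
0 → 2
2 → 7
7 → 9
9 → 4
4 → 12
12 → 5
5 → 1
1 → 6
1 → 11
11 → 14
14 → 3
3 → 15
15 → 13
14 → 10

8 -> 0 -> 2 -> 7 -> 9 -> 4 -> 12 -> 5 -> 1 -> 6 -> 11 -> 14 -> 3 -> 15 -> 13 -> 10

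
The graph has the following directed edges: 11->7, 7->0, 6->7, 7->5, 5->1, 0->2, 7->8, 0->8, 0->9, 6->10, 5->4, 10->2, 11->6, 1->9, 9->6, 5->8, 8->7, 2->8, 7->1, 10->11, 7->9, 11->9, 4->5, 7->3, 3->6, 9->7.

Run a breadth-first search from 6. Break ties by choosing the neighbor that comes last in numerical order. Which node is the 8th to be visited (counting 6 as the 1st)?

5

Visit 6; enqueue 10, 7 → queue [10, 7]
Visit 10; enqueue 11, 2 → queue [7, 11, 2]
Visit 7; enqueue 9, 8, 5, 3, 1, 0 → queue [11, 2, 9, 8, 5, 3, 1, 0]
Visit 11 → queue [2, 9, 8, 5, 3, 1, 0]
Visit 2 → queue [9, 8, 5, 3, 1, 0]
Visit 9 → queue [8, 5, 3, 1, 0]
Visit 8 → queue [5, 3, 1, 0]
Visit 5; enqueue 4 → queue [3, 1, 0, 4]
Visit 3 → queue [1, 0, 4]
Visit 1 → queue [0, 4]
Visit 0 → queue [4]
Visit 4 → queue []

Visit order: 6, 10, 7, 11, 2, 9, 8, 5, 3, 1, 0, 4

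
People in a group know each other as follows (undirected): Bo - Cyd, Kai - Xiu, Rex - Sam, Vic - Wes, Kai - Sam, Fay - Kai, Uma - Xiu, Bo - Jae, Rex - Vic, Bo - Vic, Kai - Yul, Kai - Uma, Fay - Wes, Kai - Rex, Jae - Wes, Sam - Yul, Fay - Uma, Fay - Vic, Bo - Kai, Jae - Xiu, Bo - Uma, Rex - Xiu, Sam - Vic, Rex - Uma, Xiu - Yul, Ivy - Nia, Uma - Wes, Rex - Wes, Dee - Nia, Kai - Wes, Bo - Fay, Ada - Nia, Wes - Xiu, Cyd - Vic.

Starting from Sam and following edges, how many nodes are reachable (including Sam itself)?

BFS from Sam visits: Sam, Kai, Rex, Vic, Yul, Bo, Fay, Uma, Wes, Xiu, Cyd, Jae
Reachable nodes: 12 of 16 total.

12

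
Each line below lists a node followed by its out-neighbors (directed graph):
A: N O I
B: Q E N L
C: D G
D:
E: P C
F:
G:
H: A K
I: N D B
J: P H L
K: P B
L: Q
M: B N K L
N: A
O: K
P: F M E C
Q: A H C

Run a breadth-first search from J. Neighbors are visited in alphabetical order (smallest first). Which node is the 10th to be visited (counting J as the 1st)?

Visit J; enqueue H, L, P → queue [H, L, P]
Visit H; enqueue A, K → queue [L, P, A, K]
Visit L; enqueue Q → queue [P, A, K, Q]
Visit P; enqueue C, E, F, M → queue [A, K, Q, C, E, F, M]
Visit A; enqueue I, N, O → queue [K, Q, C, E, F, M, I, N, O]
Visit K; enqueue B → queue [Q, C, E, F, M, I, N, O, B]
Visit Q → queue [C, E, F, M, I, N, O, B]
Visit C; enqueue D, G → queue [E, F, M, I, N, O, B, D, G]
Visit E → queue [F, M, I, N, O, B, D, G]
Visit F → queue [M, I, N, O, B, D, G]
Visit M → queue [I, N, O, B, D, G]
Visit I → queue [N, O, B, D, G]
Visit N → queue [O, B, D, G]
Visit O → queue [B, D, G]
Visit B → queue [D, G]
Visit D → queue [G]
Visit G → queue []

Visit order: J, H, L, P, A, K, Q, C, E, F, M, I, N, O, B, D, G

F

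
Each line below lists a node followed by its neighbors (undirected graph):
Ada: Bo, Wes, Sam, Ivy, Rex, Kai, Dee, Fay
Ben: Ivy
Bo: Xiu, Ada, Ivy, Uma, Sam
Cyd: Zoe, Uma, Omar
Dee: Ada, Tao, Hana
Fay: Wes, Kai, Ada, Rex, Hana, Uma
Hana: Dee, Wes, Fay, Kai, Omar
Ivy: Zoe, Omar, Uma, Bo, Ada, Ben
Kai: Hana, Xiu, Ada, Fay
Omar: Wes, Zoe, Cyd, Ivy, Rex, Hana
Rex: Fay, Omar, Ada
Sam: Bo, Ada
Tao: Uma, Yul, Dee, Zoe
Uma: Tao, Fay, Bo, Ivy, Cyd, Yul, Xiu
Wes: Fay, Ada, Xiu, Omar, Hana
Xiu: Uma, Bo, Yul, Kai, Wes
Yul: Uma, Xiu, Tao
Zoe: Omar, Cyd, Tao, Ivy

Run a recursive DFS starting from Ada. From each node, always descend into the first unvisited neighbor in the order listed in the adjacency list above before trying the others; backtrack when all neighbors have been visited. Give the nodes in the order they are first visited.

Ada → Bo → Xiu → Uma → Tao → Yul → Dee → Hana → Wes → Fay → Kai → Rex → Omar → Zoe → Cyd → Ivy → Ben → Sam

Visit Ada
Ada → Bo
Bo → Xiu
Xiu → Uma
Uma → Tao
Tao → Yul
Tao → Dee
Dee → Hana
Hana → Wes
Wes → Fay
Fay → Kai
Fay → Rex
Rex → Omar
Omar → Zoe
Zoe → Cyd
Zoe → Ivy
Ivy → Ben
Bo → Sam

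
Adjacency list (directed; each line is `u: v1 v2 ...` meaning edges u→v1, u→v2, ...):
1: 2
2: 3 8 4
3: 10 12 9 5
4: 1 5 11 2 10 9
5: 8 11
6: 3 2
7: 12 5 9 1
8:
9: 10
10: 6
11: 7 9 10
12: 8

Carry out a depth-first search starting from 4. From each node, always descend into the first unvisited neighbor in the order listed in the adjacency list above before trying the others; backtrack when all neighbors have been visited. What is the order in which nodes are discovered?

Visit 4
4 → 1
1 → 2
2 → 3
3 → 10
10 → 6
3 → 12
12 → 8
3 → 9
3 → 5
5 → 11
11 → 7

4, 1, 2, 3, 10, 6, 12, 8, 9, 5, 11, 7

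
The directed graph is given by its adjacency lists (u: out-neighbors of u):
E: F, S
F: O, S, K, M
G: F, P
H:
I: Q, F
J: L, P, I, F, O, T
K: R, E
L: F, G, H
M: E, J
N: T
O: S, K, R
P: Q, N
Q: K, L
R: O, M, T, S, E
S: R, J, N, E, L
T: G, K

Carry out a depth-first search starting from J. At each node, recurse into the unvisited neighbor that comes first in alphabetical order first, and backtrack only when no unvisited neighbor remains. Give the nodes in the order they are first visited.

J F K E S L G P N T Q H R M O I

Visit J
J → F
F → K
K → E
E → S
S → L
L → G
G → P
P → N
N → T
P → Q
L → H
S → R
R → M
R → O
J → I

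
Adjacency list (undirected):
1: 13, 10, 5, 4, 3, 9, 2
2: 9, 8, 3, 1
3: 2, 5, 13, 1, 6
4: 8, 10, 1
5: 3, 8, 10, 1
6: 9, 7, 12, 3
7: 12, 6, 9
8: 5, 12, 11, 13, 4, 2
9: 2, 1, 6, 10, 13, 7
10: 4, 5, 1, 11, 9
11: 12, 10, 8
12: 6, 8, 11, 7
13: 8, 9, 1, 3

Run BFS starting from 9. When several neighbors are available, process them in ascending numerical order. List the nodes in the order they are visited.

9 -> 1 -> 2 -> 6 -> 7 -> 10 -> 13 -> 3 -> 4 -> 5 -> 8 -> 12 -> 11

Visit 9; enqueue 1, 2, 6, 7, 10, 13 → queue [1, 2, 6, 7, 10, 13]
Visit 1; enqueue 3, 4, 5 → queue [2, 6, 7, 10, 13, 3, 4, 5]
Visit 2; enqueue 8 → queue [6, 7, 10, 13, 3, 4, 5, 8]
Visit 6; enqueue 12 → queue [7, 10, 13, 3, 4, 5, 8, 12]
Visit 7 → queue [10, 13, 3, 4, 5, 8, 12]
Visit 10; enqueue 11 → queue [13, 3, 4, 5, 8, 12, 11]
Visit 13 → queue [3, 4, 5, 8, 12, 11]
Visit 3 → queue [4, 5, 8, 12, 11]
Visit 4 → queue [5, 8, 12, 11]
Visit 5 → queue [8, 12, 11]
Visit 8 → queue [12, 11]
Visit 12 → queue [11]
Visit 11 → queue []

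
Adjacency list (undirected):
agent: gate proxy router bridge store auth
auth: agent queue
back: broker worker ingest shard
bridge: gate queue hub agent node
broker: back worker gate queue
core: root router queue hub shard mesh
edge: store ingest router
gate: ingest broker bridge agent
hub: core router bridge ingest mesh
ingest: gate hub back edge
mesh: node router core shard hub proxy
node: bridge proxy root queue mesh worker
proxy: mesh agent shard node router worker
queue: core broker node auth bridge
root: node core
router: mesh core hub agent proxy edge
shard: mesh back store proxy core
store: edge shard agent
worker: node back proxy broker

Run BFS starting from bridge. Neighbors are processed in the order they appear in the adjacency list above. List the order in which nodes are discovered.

Visit bridge; enqueue gate, queue, hub, agent, node → queue [gate, queue, hub, agent, node]
Visit gate; enqueue ingest, broker → queue [queue, hub, agent, node, ingest, broker]
Visit queue; enqueue core, auth → queue [hub, agent, node, ingest, broker, core, auth]
Visit hub; enqueue router, mesh → queue [agent, node, ingest, broker, core, auth, router, mesh]
Visit agent; enqueue proxy, store → queue [node, ingest, broker, core, auth, router, mesh, proxy, store]
Visit node; enqueue root, worker → queue [ingest, broker, core, auth, router, mesh, proxy, store, root, worker]
Visit ingest; enqueue back, edge → queue [broker, core, auth, router, mesh, proxy, store, root, worker, back, edge]
Visit broker → queue [core, auth, router, mesh, proxy, store, root, worker, back, edge]
Visit core; enqueue shard → queue [auth, router, mesh, proxy, store, root, worker, back, edge, shard]
Visit auth → queue [router, mesh, proxy, store, root, worker, back, edge, shard]
Visit router → queue [mesh, proxy, store, root, worker, back, edge, shard]
Visit mesh → queue [proxy, store, root, worker, back, edge, shard]
Visit proxy → queue [store, root, worker, back, edge, shard]
Visit store → queue [root, worker, back, edge, shard]
Visit root → queue [worker, back, edge, shard]
Visit worker → queue [back, edge, shard]
Visit back → queue [edge, shard]
Visit edge → queue [shard]
Visit shard → queue []

bridge gate queue hub agent node ingest broker core auth router mesh proxy store root worker back edge shard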